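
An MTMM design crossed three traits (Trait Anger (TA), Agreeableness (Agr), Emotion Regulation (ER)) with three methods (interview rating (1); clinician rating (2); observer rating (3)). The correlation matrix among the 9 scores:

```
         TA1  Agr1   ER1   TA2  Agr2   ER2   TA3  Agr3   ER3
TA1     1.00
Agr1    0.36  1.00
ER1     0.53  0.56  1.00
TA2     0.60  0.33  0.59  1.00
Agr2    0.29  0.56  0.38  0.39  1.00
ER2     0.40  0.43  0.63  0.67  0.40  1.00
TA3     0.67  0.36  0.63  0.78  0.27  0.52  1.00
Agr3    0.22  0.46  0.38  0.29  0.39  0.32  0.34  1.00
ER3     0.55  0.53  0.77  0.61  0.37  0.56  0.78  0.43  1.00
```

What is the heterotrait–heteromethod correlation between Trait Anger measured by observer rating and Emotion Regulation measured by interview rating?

0.63

Different traits and methods: r(TA3, ER1) = 0.63.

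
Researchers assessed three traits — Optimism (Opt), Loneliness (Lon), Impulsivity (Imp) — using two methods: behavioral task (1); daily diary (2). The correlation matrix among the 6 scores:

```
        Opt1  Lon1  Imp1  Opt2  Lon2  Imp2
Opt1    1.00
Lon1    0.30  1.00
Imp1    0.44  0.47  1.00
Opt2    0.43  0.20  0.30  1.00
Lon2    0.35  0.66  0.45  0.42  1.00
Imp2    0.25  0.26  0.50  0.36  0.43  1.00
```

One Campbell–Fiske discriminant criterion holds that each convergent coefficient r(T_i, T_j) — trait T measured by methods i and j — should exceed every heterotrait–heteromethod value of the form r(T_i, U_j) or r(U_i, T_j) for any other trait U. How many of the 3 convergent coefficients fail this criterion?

Each convergent coefficient versus the relevant comparison correlations:
Opt (methods 1·2): 0.43 vs {0.35, 0.20, 0.25, 0.30} → pass.
Lon (methods 1·2): 0.66 vs {0.20, 0.35, 0.26, 0.45} → pass.
Imp (methods 1·2): 0.50 vs {0.30, 0.25, 0.45, 0.26} → pass.
0 of 3 fail.

0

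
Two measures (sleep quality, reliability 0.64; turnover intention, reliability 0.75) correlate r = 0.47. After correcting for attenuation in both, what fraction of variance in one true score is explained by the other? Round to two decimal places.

Disattenuated r = 0.47 / √(0.64 × 0.75) = 0.47 / 0.6928 = 0.6784.
Shared true-score variance = 0.6784² = 0.4602 ≈ 0.46.

0.46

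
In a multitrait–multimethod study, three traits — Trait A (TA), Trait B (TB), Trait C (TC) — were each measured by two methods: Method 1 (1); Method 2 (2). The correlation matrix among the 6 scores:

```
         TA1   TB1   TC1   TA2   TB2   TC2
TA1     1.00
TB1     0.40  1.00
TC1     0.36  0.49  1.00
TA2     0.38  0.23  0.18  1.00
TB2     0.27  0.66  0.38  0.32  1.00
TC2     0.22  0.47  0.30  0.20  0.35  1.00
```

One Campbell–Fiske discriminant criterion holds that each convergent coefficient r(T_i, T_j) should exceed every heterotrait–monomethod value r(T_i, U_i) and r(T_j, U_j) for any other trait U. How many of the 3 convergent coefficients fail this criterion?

Each convergent coefficient versus the relevant comparison correlations:
TA (methods 1·2): 0.38 vs {0.40, 0.32, 0.36, 0.20} → fail.
TB (methods 1·2): 0.66 vs {0.40, 0.32, 0.49, 0.35} → pass.
TC (methods 1·2): 0.30 vs {0.36, 0.20, 0.49, 0.35} → fail.
2 of 3 fail.

2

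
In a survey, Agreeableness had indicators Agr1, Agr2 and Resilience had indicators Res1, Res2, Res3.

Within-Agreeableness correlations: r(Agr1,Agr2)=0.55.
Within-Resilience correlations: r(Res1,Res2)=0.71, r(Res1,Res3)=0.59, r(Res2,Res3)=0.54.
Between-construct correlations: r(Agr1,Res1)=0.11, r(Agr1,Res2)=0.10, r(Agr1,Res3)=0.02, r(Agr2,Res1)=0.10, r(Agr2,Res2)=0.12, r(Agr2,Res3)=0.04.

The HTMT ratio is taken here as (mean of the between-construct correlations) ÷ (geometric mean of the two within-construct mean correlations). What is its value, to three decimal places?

0.141

Between-construct mean = 0.49/6 = 0.0817.
Mean within-Agr = 0.55/1 = 0.5500; mean within-Res = 1.84/3 = 0.6133.
Geometric mean = √(0.5500 × 0.6133) = 0.5808.
HTMT = 0.0817 / 0.5808 = 0.141.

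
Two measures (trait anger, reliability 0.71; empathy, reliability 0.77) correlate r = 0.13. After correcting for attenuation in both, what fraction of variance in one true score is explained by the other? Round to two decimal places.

Disattenuated r = 0.13 / √(0.71 × 0.77) = 0.13 / 0.7394 = 0.1758.
Shared true-score variance = 0.1758² = 0.0309 ≈ 0.03.

0.03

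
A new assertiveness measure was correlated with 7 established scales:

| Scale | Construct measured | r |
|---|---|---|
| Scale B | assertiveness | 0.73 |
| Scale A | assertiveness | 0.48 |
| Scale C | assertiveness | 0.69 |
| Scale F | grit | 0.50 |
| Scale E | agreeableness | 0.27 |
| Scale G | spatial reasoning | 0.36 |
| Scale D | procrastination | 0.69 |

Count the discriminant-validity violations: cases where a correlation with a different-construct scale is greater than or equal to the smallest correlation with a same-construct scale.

Convergent (same construct = assertiveness): Scale B, Scale A, Scale C.
Smallest convergent = 0.48. Discriminant values: 0.50, 0.27, 0.36, 0.69; count ≥ 0.48 → 2.

2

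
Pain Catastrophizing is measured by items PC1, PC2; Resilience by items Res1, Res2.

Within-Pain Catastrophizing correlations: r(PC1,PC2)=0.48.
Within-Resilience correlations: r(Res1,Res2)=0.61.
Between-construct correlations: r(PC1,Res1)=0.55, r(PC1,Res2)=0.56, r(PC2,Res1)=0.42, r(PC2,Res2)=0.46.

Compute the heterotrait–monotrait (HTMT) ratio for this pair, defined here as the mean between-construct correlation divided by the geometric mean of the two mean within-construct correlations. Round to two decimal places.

0.92

Mean heterotrait r = 1.99/4 = 0.4975.
Mean within-PC = 0.48/1 = 0.4800; mean within-Res = 0.61/1 = 0.6100.
Geometric mean = √(0.4800 × 0.6100) = 0.5411.
HTMT = 0.4975 / 0.5411 = 0.92.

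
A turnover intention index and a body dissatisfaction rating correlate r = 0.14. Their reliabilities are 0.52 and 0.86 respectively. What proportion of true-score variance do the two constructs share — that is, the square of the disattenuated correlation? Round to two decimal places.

0.04

Disattenuated r = 0.14 / √(0.52 × 0.86) = 0.14 / 0.6687 = 0.2094.
Shared true-score variance = 0.2094² = 0.0438 ≈ 0.04.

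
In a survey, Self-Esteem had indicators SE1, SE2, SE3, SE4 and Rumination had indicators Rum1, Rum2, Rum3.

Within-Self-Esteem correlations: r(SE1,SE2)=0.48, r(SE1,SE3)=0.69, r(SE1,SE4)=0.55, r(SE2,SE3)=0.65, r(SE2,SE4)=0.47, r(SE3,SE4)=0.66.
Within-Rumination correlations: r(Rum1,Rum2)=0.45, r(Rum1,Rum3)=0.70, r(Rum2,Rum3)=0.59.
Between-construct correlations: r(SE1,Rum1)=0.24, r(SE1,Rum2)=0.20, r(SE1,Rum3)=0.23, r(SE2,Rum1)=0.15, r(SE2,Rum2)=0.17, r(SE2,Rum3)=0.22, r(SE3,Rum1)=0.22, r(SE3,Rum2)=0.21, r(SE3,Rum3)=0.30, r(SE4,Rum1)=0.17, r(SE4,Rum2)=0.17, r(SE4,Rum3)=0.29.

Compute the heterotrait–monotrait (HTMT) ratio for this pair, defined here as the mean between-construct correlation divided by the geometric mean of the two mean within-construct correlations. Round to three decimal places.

Mean between = 2.57/12 = 0.2142.
Mean within-SE = 3.50/6 = 0.5833; mean within-Rum = 1.74/3 = 0.5800.
Geometric mean = √(0.5833 × 0.5800) = 0.5816.
HTMT = 0.2142 / 0.5816 = 0.368.

0.368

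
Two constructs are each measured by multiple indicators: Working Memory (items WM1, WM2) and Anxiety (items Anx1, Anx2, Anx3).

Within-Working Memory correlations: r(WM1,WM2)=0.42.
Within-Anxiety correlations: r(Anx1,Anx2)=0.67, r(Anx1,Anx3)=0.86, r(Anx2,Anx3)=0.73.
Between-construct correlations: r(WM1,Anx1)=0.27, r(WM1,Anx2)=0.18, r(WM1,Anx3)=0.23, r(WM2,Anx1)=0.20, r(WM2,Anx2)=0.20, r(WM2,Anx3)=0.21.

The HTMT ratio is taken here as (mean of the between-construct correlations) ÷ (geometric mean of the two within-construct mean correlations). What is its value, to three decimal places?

Between-construct mean = 1.29/6 = 0.2150.
Mean within-WM = 0.42/1 = 0.4200; mean within-Anx = 2.26/3 = 0.7533.
Geometric mean = √(0.4200 × 0.7533) = 0.5625.
HTMT = 0.2150 / 0.5625 = 0.382.

0.382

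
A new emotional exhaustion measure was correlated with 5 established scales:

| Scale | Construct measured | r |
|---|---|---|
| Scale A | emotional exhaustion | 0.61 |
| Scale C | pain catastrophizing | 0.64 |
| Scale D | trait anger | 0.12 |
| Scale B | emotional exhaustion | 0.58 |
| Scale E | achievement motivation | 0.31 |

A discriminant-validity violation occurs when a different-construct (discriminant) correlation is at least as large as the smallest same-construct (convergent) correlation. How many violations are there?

1

Convergent (same construct = emotional exhaustion): Scale A, Scale B.
Smallest convergent = 0.58. Discriminant values: 0.64, 0.12, 0.31; count ≥ 0.58 → 1.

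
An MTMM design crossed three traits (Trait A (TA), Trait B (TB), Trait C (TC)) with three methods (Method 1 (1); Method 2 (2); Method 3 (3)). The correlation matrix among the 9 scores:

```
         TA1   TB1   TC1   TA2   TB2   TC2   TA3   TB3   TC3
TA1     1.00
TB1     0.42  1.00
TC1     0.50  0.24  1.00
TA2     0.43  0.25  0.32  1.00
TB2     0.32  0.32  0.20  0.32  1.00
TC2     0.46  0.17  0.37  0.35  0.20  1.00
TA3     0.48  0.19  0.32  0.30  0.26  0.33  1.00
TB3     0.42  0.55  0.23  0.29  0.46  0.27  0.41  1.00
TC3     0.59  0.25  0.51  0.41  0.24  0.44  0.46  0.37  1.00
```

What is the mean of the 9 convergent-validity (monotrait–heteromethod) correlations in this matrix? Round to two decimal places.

Convergent values: 0.43, 0.48, 0.30, 0.32, 0.55, 0.46, 0.37, 0.51, 0.44; mean = 3.86/9 = 0.43.

0.43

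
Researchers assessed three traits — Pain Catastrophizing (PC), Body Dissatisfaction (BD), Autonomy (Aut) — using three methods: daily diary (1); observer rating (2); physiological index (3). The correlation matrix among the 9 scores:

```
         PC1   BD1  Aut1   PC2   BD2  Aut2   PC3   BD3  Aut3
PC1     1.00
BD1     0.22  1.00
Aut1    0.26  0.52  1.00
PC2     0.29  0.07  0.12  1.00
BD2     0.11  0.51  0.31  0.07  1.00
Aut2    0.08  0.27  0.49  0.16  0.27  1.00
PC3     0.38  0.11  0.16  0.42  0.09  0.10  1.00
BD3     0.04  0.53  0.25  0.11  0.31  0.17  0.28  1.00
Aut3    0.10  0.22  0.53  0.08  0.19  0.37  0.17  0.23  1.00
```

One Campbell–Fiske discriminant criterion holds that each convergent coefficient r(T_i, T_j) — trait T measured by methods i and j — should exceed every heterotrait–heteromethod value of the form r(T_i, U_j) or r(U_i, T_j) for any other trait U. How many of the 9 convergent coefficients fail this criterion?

0

Convergent coefficients and their comparison sets:
PC (methods 1·2): 0.29 vs {0.11, 0.07, 0.08, 0.12} → pass.
PC (methods 1·3): 0.38 vs {0.04, 0.11, 0.10, 0.16} → pass.
PC (methods 2·3): 0.42 vs {0.11, 0.09, 0.08, 0.10} → pass.
BD (methods 1·2): 0.51 vs {0.07, 0.11, 0.27, 0.31} → pass.
BD (methods 1·3): 0.53 vs {0.11, 0.04, 0.22, 0.25} → pass.
BD (methods 2·3): 0.31 vs {0.09, 0.11, 0.19, 0.17} → pass.
Aut (methods 1·2): 0.49 vs {0.12, 0.08, 0.31, 0.27} → pass.
Aut (methods 1·3): 0.53 vs {0.16, 0.10, 0.25, 0.22} → pass.
Aut (methods 2·3): 0.37 vs {0.10, 0.08, 0.17, 0.19} → pass.
0 of 9 fail.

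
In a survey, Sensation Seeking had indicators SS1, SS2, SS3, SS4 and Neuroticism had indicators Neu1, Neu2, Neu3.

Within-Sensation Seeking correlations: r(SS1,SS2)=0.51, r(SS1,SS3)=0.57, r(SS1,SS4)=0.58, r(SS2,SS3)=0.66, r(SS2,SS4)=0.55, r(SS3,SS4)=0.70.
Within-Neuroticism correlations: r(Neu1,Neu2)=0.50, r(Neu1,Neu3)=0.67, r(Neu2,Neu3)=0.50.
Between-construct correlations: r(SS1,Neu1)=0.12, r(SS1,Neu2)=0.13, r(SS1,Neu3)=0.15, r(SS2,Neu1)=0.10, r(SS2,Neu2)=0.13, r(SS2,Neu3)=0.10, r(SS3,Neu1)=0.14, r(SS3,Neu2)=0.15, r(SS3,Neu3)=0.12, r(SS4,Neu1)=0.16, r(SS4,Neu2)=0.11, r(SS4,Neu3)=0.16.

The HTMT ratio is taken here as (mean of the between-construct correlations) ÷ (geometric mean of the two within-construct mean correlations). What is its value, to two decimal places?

0.23

Mean between = 1.57/12 = 0.1308.
Mean within-SS = 3.57/6 = 0.5950; mean within-Neu = 1.67/3 = 0.5567.
Geometric mean = √(0.5950 × 0.5567) = 0.5755.
HTMT = 0.1308 / 0.5755 = 0.23.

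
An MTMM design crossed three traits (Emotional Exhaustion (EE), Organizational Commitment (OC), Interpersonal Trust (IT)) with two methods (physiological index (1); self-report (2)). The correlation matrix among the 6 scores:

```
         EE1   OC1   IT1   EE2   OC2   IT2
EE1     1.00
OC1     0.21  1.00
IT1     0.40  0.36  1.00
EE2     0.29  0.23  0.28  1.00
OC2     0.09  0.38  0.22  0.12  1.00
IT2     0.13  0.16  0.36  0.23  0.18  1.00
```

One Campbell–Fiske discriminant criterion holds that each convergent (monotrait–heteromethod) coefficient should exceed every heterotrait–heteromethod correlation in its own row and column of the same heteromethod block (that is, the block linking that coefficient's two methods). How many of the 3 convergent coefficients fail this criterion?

0

Checking each validity diagonal entry against its comparison values:
EE (methods 1·2): 0.29 vs {0.09, 0.23, 0.13, 0.28} → pass.
OC (methods 1·2): 0.38 vs {0.23, 0.09, 0.16, 0.22} → pass.
IT (methods 1·2): 0.36 vs {0.28, 0.13, 0.22, 0.16} → pass.
0 of 3 fail.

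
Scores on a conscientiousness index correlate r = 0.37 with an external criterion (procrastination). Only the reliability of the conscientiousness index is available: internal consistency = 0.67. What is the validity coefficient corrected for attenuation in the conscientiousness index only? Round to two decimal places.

0.45

Single correction: r_c = r_obs / √r_xx = 0.37 / √0.67 = 0.37 / 0.8185 ≈ 0.45.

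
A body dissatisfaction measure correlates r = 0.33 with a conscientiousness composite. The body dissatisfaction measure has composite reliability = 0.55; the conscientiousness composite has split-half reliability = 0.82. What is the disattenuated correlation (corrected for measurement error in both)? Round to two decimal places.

r_true = r_obs / √(r_xx · r_yy) = 0.33 / √(0.55 × 0.82) = 0.33 / √0.4510 = 0.33 / 0.6716 ≈ 0.49.

0.49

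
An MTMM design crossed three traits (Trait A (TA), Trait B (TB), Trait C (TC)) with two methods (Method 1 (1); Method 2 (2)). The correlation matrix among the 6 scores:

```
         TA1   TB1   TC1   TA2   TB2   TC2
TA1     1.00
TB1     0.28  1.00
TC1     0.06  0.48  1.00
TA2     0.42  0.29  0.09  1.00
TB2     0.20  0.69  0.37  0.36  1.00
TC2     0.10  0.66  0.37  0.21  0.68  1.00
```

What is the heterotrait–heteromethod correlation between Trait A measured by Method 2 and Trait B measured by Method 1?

Different traits and methods: r(TA2, TB1) = 0.29.

0.29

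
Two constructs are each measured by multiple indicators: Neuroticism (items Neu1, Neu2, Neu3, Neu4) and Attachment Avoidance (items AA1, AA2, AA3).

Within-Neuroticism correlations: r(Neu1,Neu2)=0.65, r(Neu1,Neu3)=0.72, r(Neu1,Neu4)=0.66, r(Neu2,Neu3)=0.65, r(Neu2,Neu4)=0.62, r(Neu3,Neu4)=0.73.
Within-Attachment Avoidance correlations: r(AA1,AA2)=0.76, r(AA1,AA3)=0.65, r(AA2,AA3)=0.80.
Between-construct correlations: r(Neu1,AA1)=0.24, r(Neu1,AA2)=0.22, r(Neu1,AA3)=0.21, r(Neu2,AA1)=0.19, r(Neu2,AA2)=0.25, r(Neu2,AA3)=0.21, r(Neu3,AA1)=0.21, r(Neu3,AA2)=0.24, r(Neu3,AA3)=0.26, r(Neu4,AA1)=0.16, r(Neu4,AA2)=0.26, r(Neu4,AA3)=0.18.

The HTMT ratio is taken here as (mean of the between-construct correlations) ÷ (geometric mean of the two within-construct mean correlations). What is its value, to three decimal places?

0.312

Mean heterotrait r = 2.63/12 = 0.2192.
Mean within-Neu = 4.03/6 = 0.6717; mean within-AA = 2.21/3 = 0.7367.
Geometric mean = √(0.6717 × 0.7367) = 0.7034.
HTMT = 0.2192 / 0.7034 = 0.312.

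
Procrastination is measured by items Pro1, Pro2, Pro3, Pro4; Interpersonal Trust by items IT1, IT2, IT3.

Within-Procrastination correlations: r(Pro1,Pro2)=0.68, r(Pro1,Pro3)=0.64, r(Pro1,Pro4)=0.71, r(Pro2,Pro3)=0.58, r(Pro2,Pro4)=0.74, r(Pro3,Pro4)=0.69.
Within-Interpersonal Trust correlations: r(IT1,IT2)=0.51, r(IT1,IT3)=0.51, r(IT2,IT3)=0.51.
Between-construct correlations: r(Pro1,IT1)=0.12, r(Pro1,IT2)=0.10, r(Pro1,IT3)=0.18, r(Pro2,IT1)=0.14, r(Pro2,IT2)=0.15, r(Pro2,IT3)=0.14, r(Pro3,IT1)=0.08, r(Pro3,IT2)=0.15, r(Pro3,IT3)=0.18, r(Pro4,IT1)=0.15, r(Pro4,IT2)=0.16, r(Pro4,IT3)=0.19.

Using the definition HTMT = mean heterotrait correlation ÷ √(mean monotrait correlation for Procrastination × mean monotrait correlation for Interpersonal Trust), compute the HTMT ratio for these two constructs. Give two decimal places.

Between-construct mean = 1.74/12 = 0.1450.
Mean within-Pro = 4.04/6 = 0.6733; mean within-IT = 1.53/3 = 0.5100.
Geometric mean = √(0.6733 × 0.5100) = 0.5860.
HTMT = 0.1450 / 0.5860 = 0.25.

0.25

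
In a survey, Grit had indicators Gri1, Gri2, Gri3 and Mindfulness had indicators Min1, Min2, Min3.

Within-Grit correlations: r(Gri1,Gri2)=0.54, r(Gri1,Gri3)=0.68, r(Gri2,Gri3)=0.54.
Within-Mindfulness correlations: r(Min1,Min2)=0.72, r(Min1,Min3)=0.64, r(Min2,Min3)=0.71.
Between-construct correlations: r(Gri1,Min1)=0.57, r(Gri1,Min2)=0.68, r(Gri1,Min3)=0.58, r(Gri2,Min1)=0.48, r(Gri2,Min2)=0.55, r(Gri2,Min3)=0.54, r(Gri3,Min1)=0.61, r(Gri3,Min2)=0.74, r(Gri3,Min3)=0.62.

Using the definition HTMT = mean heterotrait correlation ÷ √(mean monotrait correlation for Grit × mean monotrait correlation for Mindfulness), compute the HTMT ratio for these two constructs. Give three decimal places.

Mean between = 5.37/9 = 0.5967.
Mean within-Gri = 1.76/3 = 0.5867; mean within-Min = 2.07/3 = 0.6900.
Geometric mean = √(0.5867 × 0.6900) = 0.6363.
HTMT = 0.5967 / 0.6363 = 0.938.

0.938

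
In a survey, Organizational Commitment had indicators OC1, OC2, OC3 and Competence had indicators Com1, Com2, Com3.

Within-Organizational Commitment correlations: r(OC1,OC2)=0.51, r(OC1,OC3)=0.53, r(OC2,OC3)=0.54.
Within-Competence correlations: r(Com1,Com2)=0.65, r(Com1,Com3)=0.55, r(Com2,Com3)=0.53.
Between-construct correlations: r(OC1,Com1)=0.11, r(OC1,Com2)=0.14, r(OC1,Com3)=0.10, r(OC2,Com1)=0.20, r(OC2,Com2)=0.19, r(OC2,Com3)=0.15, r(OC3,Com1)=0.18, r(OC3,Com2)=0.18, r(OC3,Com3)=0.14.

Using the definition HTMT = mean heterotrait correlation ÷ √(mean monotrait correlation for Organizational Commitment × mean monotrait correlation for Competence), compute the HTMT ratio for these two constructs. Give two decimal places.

Mean between = 1.39/9 = 0.1544.
Mean within-OC = 1.58/3 = 0.5267; mean within-Com = 1.73/3 = 0.5767.
Geometric mean = √(0.5267 × 0.5767) = 0.5511.
HTMT = 0.1544 / 0.5511 = 0.28.

0.28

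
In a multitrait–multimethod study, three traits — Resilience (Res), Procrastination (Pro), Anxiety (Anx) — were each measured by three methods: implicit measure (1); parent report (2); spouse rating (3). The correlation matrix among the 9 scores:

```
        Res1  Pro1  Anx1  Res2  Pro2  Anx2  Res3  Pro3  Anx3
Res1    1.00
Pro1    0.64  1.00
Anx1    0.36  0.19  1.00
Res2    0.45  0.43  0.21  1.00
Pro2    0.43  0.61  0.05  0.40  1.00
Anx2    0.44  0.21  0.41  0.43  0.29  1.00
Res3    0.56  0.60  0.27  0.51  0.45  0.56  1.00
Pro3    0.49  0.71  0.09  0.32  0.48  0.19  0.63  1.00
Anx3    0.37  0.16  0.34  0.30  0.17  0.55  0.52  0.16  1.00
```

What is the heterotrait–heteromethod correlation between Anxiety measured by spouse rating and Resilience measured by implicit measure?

0.37

Different traits and methods: r(Anx3, Res1) = 0.37.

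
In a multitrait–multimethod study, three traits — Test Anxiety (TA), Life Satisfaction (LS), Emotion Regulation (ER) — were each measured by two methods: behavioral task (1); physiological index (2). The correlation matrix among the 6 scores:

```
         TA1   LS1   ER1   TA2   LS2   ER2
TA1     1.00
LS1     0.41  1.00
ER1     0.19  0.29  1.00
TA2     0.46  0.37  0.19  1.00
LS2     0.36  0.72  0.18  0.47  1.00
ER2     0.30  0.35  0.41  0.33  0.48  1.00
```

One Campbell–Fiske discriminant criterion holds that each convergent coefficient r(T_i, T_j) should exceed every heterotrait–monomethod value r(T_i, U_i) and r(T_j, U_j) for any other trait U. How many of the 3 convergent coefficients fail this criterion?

Each convergent coefficient versus the relevant comparison correlations:
TA (methods 1·2): 0.46 vs {0.41, 0.47, 0.19, 0.33} → fail.
LS (methods 1·2): 0.72 vs {0.41, 0.47, 0.29, 0.48} → pass.
ER (methods 1·2): 0.41 vs {0.19, 0.33, 0.29, 0.48} → fail.
2 of 3 fail.

2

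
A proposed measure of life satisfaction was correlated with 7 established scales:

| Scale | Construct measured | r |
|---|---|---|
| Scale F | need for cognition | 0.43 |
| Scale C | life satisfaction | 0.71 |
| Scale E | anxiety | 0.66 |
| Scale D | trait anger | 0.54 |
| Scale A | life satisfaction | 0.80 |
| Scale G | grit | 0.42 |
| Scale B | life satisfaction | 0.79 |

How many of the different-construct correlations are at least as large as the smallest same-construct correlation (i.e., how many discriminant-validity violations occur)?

0

Convergent (same construct = life satisfaction): Scale C, Scale A, Scale B.
Smallest convergent = 0.71. Discriminant values: 0.43, 0.66, 0.54, 0.42; count ≥ 0.71 → 0.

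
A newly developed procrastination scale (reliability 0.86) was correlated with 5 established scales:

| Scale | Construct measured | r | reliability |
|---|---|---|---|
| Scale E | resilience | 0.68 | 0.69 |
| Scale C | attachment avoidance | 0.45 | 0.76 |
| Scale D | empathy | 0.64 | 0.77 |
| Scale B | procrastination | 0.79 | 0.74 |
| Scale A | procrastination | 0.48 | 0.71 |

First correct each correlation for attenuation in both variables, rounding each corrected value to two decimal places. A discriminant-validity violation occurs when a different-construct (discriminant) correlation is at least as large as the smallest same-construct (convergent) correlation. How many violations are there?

2

Disattenuated r (r / √(r_scale · r_new)):
  Scale E (disc): 0.68 / √(0.69·0.86) = 0.88
  Scale C (disc): 0.45 / √(0.76·0.86) = 0.56
  Scale D (disc): 0.64 / √(0.77·0.86) = 0.79
  Scale B (conv): 0.79 / √(0.74·0.86) = 0.99
  Scale A (conv): 0.48 / √(0.71·0.86) = 0.61
Smallest convergent = 0.61. Discriminant values: 0.88, 0.56, 0.79; count ≥ 0.61 → 2.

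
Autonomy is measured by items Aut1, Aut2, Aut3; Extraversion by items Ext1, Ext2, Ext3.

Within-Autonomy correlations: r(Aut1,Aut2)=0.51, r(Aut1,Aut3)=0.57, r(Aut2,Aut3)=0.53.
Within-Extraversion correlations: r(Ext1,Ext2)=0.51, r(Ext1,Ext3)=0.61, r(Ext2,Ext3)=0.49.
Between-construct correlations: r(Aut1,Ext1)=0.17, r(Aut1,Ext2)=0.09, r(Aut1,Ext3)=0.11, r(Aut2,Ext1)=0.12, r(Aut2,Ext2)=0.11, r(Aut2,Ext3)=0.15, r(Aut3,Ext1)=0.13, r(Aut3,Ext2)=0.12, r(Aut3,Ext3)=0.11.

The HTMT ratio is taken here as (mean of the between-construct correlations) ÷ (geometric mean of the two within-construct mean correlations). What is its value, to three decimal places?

Between-construct mean = 1.11/9 = 0.1233.
Mean within-Aut = 1.61/3 = 0.5367; mean within-Ext = 1.61/3 = 0.5367.
Geometric mean = √(0.5367 × 0.5367) = 0.5367.
HTMT = 0.1233 / 0.5367 = 0.230.

0.230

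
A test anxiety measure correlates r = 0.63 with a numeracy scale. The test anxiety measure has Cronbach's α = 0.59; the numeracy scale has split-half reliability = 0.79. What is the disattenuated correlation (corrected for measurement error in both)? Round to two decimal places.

r_true = r_obs / √(r_xx · r_yy) = 0.63 / √(0.59 × 0.79) = 0.63 / √0.4661 = 0.63 / 0.6827 ≈ 0.92.

0.92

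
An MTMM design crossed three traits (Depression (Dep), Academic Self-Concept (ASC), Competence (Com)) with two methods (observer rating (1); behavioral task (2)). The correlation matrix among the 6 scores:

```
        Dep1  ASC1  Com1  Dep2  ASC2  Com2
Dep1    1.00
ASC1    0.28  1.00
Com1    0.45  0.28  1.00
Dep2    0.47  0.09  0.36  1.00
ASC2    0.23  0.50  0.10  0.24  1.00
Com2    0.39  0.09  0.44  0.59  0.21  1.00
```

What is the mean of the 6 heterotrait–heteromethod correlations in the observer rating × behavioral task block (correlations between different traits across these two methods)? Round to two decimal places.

0.21

HTHM values (method 1 × method 2): 0.23, 0.39, 0.09, 0.09, 0.36, 0.10; mean = 1.26/6 = 0.21.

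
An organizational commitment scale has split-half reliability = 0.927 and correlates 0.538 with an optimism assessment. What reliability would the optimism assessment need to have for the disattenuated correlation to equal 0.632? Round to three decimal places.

r_true = r_obs / √(r_xx · r_yy) ⇒ 0.632 = 0.538 / √(0.927 · r_yy).
√(0.927 · r_yy) = 0.538 / 0.632 = 0.8513; 0.927 · r_yy = 0.7247; r_yy = 0.7247 / 0.927 ≈ 0.782.

0.782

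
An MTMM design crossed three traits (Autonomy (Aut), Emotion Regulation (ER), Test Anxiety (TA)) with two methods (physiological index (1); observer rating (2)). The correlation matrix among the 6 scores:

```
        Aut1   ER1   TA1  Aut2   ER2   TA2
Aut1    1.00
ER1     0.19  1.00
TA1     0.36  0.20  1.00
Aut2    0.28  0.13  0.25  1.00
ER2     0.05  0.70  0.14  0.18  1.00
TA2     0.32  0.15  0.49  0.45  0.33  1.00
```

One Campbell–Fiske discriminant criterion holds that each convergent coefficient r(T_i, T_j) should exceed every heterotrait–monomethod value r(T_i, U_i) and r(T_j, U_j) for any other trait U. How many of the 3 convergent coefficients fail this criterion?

Convergent coefficients and their comparison sets:
Aut (methods 1·2): 0.28 vs {0.19, 0.18, 0.36, 0.45} → fail.
ER (methods 1·2): 0.70 vs {0.19, 0.18, 0.20, 0.33} → pass.
TA (methods 1·2): 0.49 vs {0.36, 0.45, 0.20, 0.33} → pass.
1 of 3 fail.

1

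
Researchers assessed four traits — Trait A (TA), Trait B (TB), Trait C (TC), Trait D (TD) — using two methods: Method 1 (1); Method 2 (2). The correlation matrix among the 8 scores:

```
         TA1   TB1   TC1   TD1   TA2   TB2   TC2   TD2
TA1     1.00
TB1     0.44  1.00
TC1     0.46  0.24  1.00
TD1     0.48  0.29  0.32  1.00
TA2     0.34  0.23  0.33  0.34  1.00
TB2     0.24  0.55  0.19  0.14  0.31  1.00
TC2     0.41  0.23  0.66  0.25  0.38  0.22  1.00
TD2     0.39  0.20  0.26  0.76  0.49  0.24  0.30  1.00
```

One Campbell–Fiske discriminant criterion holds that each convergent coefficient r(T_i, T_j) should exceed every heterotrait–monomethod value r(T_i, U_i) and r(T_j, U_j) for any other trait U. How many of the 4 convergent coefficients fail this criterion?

1

Checking each validity diagonal entry against its comparison values:
TA (methods 1·2): 0.34 vs {0.44, 0.31, 0.46, 0.38, 0.48, 0.49} → fail.
TB (methods 1·2): 0.55 vs {0.44, 0.31, 0.24, 0.22, 0.29, 0.24} → pass.
TC (methods 1·2): 0.66 vs {0.46, 0.38, 0.24, 0.22, 0.32, 0.30} → pass.
TD (methods 1·2): 0.76 vs {0.48, 0.49, 0.29, 0.24, 0.32, 0.30} → pass.
1 of 4 fail.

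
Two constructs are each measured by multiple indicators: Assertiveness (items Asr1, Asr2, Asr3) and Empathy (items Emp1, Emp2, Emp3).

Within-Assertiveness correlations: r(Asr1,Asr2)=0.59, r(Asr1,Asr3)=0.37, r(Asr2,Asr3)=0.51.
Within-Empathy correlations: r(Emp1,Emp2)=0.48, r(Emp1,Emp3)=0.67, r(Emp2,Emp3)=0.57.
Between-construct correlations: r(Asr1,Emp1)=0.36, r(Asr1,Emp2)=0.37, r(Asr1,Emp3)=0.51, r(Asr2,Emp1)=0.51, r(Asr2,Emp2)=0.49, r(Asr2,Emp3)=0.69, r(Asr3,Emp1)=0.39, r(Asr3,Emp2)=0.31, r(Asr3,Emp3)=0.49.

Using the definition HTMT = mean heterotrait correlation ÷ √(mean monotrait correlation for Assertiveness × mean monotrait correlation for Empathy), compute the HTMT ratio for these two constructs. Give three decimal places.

0.864

Between-construct mean = 4.12/9 = 0.4578.
Mean within-Asr = 1.47/3 = 0.4900; mean within-Emp = 1.72/3 = 0.5733.
Geometric mean = √(0.4900 × 0.5733) = 0.5300.
HTMT = 0.4578 / 0.5300 = 0.864.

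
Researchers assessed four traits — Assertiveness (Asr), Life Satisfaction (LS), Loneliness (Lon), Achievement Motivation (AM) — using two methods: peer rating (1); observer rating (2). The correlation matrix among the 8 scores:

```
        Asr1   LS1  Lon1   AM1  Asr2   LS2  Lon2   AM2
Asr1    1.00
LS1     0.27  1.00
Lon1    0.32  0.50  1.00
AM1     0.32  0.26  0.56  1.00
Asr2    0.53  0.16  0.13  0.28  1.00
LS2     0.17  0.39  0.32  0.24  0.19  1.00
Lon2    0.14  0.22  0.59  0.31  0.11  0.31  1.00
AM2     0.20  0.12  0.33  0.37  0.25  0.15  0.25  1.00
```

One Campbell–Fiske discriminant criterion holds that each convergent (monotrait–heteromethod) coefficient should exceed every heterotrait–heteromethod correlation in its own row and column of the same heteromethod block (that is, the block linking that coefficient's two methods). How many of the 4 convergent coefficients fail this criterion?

Convergent coefficients and their comparison sets:
Asr (methods 1·2): 0.53 vs {0.17, 0.16, 0.14, 0.13, 0.20, 0.28} → pass.
LS (methods 1·2): 0.39 vs {0.16, 0.17, 0.22, 0.32, 0.12, 0.24} → pass.
Lon (methods 1·2): 0.59 vs {0.13, 0.14, 0.32, 0.22, 0.33, 0.31} → pass.
AM (methods 1·2): 0.37 vs {0.28, 0.20, 0.24, 0.12, 0.31, 0.33} → pass.
0 of 4 fail.

0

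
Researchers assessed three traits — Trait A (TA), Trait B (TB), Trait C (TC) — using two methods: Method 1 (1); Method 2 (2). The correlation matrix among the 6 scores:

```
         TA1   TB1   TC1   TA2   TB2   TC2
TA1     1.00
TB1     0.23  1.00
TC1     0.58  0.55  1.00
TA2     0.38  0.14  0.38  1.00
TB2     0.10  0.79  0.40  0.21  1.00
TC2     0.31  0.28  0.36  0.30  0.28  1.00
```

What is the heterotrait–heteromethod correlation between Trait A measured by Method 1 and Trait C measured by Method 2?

0.31

Different traits and methods: r(TA1, TC2) = 0.31.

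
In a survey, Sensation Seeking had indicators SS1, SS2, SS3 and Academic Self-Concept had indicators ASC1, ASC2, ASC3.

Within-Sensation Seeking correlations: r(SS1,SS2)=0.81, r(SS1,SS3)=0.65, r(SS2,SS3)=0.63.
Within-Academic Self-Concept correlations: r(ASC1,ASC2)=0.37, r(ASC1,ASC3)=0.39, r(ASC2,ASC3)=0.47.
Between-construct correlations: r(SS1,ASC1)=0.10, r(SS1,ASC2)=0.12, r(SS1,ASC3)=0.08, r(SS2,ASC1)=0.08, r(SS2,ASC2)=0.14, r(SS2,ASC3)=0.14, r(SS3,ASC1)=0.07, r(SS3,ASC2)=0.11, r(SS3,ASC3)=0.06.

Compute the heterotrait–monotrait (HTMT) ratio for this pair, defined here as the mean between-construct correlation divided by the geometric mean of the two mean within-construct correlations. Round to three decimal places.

0.187

Mean heterotrait r = 0.90/9 = 0.1000.
Mean within-SS = 2.09/3 = 0.6967; mean within-ASC = 1.23/3 = 0.4100.
Geometric mean = √(0.6967 × 0.4100) = 0.5345.
HTMT = 0.1000 / 0.5345 = 0.187.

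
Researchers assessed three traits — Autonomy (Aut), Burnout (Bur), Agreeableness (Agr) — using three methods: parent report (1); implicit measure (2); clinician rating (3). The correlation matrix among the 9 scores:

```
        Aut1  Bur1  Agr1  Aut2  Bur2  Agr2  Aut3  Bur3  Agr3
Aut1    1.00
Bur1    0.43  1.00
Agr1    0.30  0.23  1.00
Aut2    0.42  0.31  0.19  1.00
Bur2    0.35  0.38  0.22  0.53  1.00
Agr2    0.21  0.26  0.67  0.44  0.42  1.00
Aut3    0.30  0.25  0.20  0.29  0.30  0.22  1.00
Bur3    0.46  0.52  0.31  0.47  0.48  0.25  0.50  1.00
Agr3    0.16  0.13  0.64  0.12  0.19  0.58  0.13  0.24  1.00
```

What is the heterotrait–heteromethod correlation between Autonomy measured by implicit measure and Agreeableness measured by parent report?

0.19

Different traits and methods: r(Aut2, Agr1) = 0.19.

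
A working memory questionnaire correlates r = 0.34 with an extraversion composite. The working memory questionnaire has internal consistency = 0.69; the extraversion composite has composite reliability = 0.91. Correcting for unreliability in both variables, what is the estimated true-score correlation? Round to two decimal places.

r_true = r_obs / √(r_xx · r_yy) = 0.34 / √(0.69 × 0.91) = 0.34 / √0.6279 = 0.34 / 0.7924 ≈ 0.43.

0.43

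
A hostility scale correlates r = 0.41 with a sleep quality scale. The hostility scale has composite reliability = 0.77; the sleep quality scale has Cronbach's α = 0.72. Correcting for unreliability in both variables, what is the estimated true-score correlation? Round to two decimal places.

0.55

r_true = r_obs / √(r_xx · r_yy) = 0.41 / √(0.77 × 0.72) = 0.41 / √0.5544 = 0.41 / 0.7446 ≈ 0.55.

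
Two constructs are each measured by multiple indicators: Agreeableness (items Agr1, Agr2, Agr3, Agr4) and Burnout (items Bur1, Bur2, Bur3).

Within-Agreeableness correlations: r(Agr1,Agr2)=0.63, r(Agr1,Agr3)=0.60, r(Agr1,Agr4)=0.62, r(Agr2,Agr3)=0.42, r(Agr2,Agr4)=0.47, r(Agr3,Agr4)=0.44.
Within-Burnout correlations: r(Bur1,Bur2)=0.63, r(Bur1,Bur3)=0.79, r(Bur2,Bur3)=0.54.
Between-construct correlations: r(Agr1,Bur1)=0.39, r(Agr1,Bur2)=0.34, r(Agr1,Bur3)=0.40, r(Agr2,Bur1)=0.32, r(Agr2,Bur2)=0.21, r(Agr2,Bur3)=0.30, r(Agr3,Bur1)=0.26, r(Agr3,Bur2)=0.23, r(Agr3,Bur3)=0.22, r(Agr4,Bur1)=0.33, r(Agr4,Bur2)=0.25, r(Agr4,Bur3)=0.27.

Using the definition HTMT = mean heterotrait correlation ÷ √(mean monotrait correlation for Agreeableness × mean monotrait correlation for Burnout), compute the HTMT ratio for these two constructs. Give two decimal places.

0.50

Between-construct mean = 3.52/12 = 0.2933.
Mean within-Agr = 3.18/6 = 0.5300; mean within-Bur = 1.96/3 = 0.6533.
Geometric mean = √(0.5300 × 0.6533) = 0.5884.
HTMT = 0.2933 / 0.5884 = 0.50.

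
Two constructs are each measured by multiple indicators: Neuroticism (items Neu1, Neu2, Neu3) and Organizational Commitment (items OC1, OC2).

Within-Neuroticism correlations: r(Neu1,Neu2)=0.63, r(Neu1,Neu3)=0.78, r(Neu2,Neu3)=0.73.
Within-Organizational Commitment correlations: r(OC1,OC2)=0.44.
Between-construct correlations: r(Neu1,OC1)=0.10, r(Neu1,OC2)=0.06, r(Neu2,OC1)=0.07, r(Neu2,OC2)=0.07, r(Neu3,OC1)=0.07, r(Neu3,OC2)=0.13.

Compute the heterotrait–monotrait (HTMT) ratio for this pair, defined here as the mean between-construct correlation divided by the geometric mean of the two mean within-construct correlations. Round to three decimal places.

Mean between = 0.50/6 = 0.0833.
Mean within-Neu = 2.14/3 = 0.7133; mean within-OC = 0.44/1 = 0.4400.
Geometric mean = √(0.7133 × 0.4400) = 0.5602.
HTMT = 0.0833 / 0.5602 = 0.149.

0.149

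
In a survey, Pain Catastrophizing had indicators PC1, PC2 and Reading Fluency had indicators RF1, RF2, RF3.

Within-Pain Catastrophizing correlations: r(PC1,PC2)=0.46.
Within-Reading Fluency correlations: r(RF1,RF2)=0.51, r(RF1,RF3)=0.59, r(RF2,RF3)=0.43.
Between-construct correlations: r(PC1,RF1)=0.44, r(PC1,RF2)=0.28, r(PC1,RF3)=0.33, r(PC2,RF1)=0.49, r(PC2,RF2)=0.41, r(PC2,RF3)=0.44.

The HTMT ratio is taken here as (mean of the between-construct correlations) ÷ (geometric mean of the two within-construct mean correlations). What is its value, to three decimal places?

0.822

Mean between = 2.39/6 = 0.3983.
Mean within-PC = 0.46/1 = 0.4600; mean within-RF = 1.53/3 = 0.5100.
Geometric mean = √(0.4600 × 0.5100) = 0.4844.
HTMT = 0.3983 / 0.4844 = 0.822.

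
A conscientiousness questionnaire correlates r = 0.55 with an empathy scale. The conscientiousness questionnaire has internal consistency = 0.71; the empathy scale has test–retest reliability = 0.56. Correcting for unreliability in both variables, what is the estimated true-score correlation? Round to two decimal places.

r_true = r_obs / √(r_xx · r_yy) = 0.55 / √(0.71 × 0.56) = 0.55 / √0.3976 = 0.55 / 0.6306 ≈ 0.87.

0.87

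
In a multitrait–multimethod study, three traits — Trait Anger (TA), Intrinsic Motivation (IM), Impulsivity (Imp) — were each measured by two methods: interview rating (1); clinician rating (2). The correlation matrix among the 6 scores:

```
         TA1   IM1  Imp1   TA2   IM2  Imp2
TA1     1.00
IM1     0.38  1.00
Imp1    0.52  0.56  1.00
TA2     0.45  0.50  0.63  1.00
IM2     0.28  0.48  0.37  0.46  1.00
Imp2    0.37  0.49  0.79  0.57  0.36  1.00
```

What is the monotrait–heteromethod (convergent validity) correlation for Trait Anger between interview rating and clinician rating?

0.45

Same trait (TA), different methods: r(TA1, TA2) = 0.45.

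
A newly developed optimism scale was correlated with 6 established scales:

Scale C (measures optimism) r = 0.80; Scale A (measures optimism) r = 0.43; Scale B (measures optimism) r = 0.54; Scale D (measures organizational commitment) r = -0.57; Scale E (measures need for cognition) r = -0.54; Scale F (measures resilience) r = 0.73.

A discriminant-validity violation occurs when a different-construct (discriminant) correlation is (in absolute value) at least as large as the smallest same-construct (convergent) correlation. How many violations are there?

Convergent (same construct = optimism): Scale C, Scale A, Scale B.
Smallest convergent = 0.43. Discriminant |r|: 0.57, 0.54, 0.73; count ≥ 0.43 → 3.

3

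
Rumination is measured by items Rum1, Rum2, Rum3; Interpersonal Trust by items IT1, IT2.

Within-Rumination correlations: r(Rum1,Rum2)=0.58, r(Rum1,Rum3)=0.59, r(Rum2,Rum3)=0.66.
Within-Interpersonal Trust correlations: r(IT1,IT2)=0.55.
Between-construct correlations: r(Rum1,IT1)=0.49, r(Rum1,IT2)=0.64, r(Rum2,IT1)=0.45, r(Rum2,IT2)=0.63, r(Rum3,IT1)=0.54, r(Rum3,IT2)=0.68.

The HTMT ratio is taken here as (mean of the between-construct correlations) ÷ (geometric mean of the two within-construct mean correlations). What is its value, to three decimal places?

Mean between = 3.43/6 = 0.5717.
Mean within-Rum = 1.83/3 = 0.6100; mean within-IT = 0.55/1 = 0.5500.
Geometric mean = √(0.6100 × 0.5500) = 0.5792.
HTMT = 0.5717 / 0.5792 = 0.987.

0.987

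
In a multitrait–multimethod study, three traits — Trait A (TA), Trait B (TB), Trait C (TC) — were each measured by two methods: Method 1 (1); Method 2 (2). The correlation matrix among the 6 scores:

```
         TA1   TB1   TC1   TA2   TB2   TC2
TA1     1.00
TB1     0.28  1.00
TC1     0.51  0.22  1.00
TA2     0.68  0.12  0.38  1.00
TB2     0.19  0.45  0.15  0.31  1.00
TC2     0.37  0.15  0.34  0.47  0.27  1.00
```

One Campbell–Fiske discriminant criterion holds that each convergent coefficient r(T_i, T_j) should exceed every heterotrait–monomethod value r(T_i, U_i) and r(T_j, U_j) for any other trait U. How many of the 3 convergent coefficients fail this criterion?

1

Each convergent coefficient versus the relevant comparison correlations:
TA (methods 1·2): 0.68 vs {0.28, 0.31, 0.51, 0.47} → pass.
TB (methods 1·2): 0.45 vs {0.28, 0.31, 0.22, 0.27} → pass.
TC (methods 1·2): 0.34 vs {0.51, 0.47, 0.22, 0.27} → fail.
1 of 3 fail.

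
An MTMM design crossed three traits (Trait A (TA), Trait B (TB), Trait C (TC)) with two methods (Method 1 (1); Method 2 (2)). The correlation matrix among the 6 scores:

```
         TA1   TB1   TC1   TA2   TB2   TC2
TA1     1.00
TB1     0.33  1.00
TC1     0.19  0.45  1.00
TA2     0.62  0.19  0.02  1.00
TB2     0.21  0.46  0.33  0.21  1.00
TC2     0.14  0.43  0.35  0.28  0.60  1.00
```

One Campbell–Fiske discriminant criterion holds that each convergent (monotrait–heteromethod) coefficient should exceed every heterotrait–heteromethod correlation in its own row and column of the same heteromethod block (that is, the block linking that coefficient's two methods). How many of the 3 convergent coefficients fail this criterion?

1

Each convergent coefficient versus the relevant comparison correlations:
TA (methods 1·2): 0.62 vs {0.21, 0.19, 0.14, 0.02} → pass.
TB (methods 1·2): 0.46 vs {0.19, 0.21, 0.43, 0.33} → pass.
TC (methods 1·2): 0.35 vs {0.02, 0.14, 0.33, 0.43} → fail.
1 of 3 fail.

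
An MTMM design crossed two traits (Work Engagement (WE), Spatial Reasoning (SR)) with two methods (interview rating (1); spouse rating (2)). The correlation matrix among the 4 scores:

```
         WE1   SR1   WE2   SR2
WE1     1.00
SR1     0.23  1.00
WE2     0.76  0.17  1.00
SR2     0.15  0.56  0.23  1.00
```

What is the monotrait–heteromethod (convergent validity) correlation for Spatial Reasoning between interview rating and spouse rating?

Same trait (SR), different methods: r(SR1, SR2) = 0.56.

0.56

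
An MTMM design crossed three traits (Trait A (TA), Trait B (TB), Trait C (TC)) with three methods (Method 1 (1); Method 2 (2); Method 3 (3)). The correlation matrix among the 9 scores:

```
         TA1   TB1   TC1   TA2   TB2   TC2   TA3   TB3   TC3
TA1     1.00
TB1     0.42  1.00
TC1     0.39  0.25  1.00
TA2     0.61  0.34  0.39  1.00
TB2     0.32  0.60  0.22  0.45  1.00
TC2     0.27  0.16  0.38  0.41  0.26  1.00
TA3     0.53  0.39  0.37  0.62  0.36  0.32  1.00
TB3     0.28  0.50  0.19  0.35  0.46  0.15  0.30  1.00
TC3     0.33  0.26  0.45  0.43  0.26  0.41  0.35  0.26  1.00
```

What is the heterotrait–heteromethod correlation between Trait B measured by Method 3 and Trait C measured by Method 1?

Different traits and methods: r(TB3, TC1) = 0.19.

0.19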